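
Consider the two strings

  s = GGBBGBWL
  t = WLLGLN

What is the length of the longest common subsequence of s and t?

Match G at s[5]=t[4]; then L at s[8]=t[5] — 2 characters in the same relative order in both, and the DP table's final entry dp[8][6] is also 2, so no common subsequence is longer.

2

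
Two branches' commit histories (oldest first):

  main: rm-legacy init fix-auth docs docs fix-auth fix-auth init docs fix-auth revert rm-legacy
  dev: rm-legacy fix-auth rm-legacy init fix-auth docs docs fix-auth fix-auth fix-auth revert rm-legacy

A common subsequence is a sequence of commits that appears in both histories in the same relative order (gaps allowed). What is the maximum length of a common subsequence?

10

Match rm-legacy at main[1]=dev[3], then init at main[2]=dev[4], then fix-auth at main[3]=dev[5], then docs at main[4]=dev[6], then docs at main[5]=dev[7], then fix-auth at main[6]=dev[8], then fix-auth at main[7]=dev[9], then fix-auth at main[10]=dev[10], then revert at main[11]=dev[11], then rm-legacy at main[12]=dev[12] — 10 commits in the same relative order in both, and the DP table's final entry dp[12][12] is also 10, so no common subsequence is longer.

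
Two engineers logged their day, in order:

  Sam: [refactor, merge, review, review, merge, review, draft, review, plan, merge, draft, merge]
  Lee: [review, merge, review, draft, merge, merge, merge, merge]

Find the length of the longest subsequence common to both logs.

6

One common subsequence of length 6: review at Sam[4]=Lee[1], merge at Sam[5]=Lee[2], review at Sam[6]=Lee[3], draft at Sam[7]=Lee[4], merge at Sam[10]=Lee[7], merge at Sam[12]=Lee[8]. dp[12][8] = 6 confirms this is the maximum.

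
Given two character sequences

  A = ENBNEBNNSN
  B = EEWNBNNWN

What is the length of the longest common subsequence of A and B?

One common subsequence of length 6: E [1,2]; then N [2,4]; then B [3,5]; then N [4,6]; then N [7,7]; then N [10,9]. Since dp[10][9] = 6, nothing longer is possible.

6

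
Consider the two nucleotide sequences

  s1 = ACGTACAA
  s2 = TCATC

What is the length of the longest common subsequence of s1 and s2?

Let dp[i][j] be the LCS length of the first i bases of s1 and the first j bases of s2. dp[i][j] = dp[i-1][j-1]+1 when the i-th and j-th bases match, else max(dp[i-1][j], dp[i][j-1]).
    ·  T  C  A  T  C
 ·  0  0  0  0  0  0
 A  0  0  0  1  1  1
 C  0  0  1  1  1  2
 G  0  0  1  1  1  2
 T  0  1  1  1  2  2
 A  0  1  1  2  2  2
 C  0  1  2  2  2  3
 A  0  1  2  3  3  3
 A  0  1  2  3  3  3
dp[8][5] = 3. One LCS (by backtracking along matches): ATC.

3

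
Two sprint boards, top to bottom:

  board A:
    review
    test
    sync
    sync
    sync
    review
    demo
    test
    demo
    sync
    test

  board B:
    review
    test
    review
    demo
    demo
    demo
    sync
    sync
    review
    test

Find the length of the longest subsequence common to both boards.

7

Match review at board A[1]=board B[1] → test at board A[2]=board B[2] → review at board A[6]=board B[3] → demo at board A[7]=board B[5] → demo at board A[9]=board B[6] → sync at board A[10]=board B[8] → test at board A[11]=board B[10] — 7 tasks in the same relative order in both, and the DP table's final entry dp[11][10] is also 7, so no common subsequence is longer.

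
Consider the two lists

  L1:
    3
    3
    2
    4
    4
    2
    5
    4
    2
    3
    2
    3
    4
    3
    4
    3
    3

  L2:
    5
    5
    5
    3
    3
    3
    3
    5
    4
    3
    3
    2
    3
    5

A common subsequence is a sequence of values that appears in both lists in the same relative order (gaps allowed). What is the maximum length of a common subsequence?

Match 3 at L1[1]=L2[4], then 3 at L1[2]=L2[5], then 3 at L1[10]=L2[6], then 3 at L1[12]=L2[7], then 4 at L1[13]=L2[9], then 3 at L1[14]=L2[10], then 3 at L1[16]=L2[11], then 3 at L1[17]=L2[13] — 8 values in the same relative order in both. The LCS DP gives dp[17][14] = 8, so this is optimal.

8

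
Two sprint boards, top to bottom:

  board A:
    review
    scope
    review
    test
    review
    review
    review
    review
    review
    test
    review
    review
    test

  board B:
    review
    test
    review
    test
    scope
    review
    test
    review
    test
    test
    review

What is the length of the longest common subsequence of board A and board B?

7

Taking review [1,3] → scope [2,5] → review [3,6] → test [4,7] → review [5,8] → test [10,10] → review [12,11] gives a common subsequence of length 7. The LCS DP gives dp[13][11] = 7, so this is optimal.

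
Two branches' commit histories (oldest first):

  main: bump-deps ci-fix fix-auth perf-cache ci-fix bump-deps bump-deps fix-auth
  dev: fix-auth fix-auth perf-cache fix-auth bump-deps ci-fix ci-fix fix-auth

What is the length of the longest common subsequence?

Match bump-deps at main[1]=dev[5], then ci-fix at main[2]=dev[6], then ci-fix at main[5]=dev[7], then fix-auth at main[8]=dev[8] — 4 commits in the same relative order in both. Since dp[8][8] = 4, nothing longer is possible.

4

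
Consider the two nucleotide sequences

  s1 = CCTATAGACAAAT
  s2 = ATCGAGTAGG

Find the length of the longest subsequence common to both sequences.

Pick C at s1[1]=s2[3], then A at s1[4]=s2[5], then T at s1[5]=s2[7], then A at s1[6]=s2[8], then G at s1[7]=s2[10]; all 5 bases appear in both, in order. dp[13][10] = 5 confirms this is the maximum.

5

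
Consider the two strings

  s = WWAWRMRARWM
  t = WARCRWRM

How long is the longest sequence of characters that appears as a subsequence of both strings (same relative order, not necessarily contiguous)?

Pick W at s[2]=t[1] → A at s[3]=t[2] → R at s[5]=t[3] → R at s[7]=t[5] → R at s[9]=t[7] → M at s[11]=t[8]; all 6 characters appear in both, in order, and the DP table's final entry dp[11][8] is also 6, so no common subsequence is longer.

6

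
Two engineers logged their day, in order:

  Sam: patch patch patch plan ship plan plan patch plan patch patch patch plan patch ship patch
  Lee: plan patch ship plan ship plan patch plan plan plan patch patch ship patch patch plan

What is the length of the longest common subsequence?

Match patch [1,2], patch [3,7], plan [4,8], plan [6,9], plan [7,10], patch [8,11], patch [10,12], patch [11,14], patch [12,15], plan [13,16] — 10 tasks in the same relative order in both. dp[16][16] = 10 confirms this is the maximum.

10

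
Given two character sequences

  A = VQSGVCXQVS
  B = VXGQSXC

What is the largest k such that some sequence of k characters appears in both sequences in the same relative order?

Let dp[i][j] be the LCS length of the first i characters of A and the first j characters of B. dp[i][j] = dp[i-1][j-1]+1 when the i-th and j-th characters match, else max(dp[i-1][j], dp[i][j-1]).
    ·  V  X  G  Q  S  X  C
 ·  0  0  0  0  0  0  0  0
 V  0  1  1  1  1  1  1  1
 Q  0  1  1  1  2  2  2  2
 S  0  1  1  1  2  3  3  3
 G  0  1  1  2  2  3  3  3
 V  0  1  1  2  2  3  3  3
 C  0  1  1  2  2  3  3  4
 X  0  1  2  2  2  3  4  4
 Q  0  1  2  2  3  3  4  4
 V  0  1  2  2  3  3  4  4
 S  0  1  2  2  3  4  4  4
dp[10][7] = 4. One LCS (by backtracking along matches): VQSC.

4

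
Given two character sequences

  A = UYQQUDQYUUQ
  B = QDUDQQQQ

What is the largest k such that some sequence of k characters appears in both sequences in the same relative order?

Taking U (A #1, B #3), then Q (A #3, B #5), then Q (A #4, B #6), then Q (A #7, B #7), then Q (A #11, B #8) gives a common subsequence of length 5. The LCS DP gives dp[11][8] = 5, so this is optimal.

5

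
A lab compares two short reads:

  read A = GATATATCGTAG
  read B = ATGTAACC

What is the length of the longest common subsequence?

Match G [1,3], then T [3,4], then A [4,5], then A [6,6], then C [8,8] — 5 bases in the same relative order in both. The LCS DP gives dp[12][8] = 5, so this is optimal.

5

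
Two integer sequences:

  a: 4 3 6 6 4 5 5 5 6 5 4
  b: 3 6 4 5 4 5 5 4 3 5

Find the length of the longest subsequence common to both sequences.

Match 3 (a #2, b #1) → 6 (a #4, b #2) → 4 (a #5, b #3) → 5 (a #6, b #4) → 5 (a #7, b #6) → 5 (a #8, b #7) → 5 (a #10, b #10) — 7 values in the same relative order in both. dp[11][10] = 7 confirms this is the maximum.

7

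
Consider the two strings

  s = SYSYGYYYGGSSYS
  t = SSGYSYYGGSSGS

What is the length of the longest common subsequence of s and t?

Pick S [1,1], S [3,2], G [5,3], Y [6,4], Y [7,6], Y [8,7], G [9,8], G [10,9], S [11,10], S [12,11], S [14,13]; all 11 characters appear in both, in order, and the DP table's final entry dp[14][13] is also 11, so no common subsequence is longer.

11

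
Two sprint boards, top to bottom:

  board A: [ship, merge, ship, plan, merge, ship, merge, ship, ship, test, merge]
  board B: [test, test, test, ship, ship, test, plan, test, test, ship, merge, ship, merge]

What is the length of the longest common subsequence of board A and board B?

Taking ship (board A #1, board B #4), ship (board A #3, board B #5), plan (board A #4, board B #7), ship (board A #6, board B #10), merge (board A #7, board B #11), ship (board A #9, board B #12), merge (board A #11, board B #13) gives a common subsequence of length 7. The LCS DP gives dp[11][13] = 7, so this is optimal.

7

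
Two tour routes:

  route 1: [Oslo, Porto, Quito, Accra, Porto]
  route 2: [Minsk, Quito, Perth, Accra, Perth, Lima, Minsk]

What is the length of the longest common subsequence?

Taking Quito at route 1[3]=route 2[2]; then Accra at route 1[4]=route 2[4] gives a common subsequence of length 2. dp[5][7] = 2 confirms this is the maximum.

2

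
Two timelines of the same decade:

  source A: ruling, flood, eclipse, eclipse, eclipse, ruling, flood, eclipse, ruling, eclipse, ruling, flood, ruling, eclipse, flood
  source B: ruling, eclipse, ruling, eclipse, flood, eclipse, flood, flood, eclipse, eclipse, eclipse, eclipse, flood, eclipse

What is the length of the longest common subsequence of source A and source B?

Taking ruling at source A[1]=source B[3], then flood at source A[2]=source B[5], then eclipse at source A[3]=source B[6], then eclipse at source A[4]=source B[9], then eclipse at source A[5]=source B[10], then eclipse at source A[8]=source B[11], then eclipse at source A[10]=source B[12], then flood at source A[12]=source B[13], then eclipse at source A[14]=source B[14] gives a common subsequence of length 9, and the DP table's final entry dp[15][14] is also 9, so no common subsequence is longer.

9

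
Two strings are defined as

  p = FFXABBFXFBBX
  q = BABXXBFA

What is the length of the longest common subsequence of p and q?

4

Let dp[i][j] be the LCS length of the first i characters of p and the first j characters of q. dp[i][j] = dp[i-1][j-1]+1 when the i-th and j-th characters match, else max(dp[i-1][j], dp[i][j-1]).
    ·  B  A  B  X  X  B  F  A
 ·  0  0  0  0  0  0  0  0  0
 F  0  0  0  0  0  0  0  1  1
 F  0  0  0  0  0  0  0  1  1
 X  0  0  0  0  1  1  1  1  1
 A  0  0  1  1  1  1  1  1  2
 B  0  1  1  2  2  2  2  2  2
 B  0  1  1  2  2  2  3  3  3
 F  0  1  1  2  2  2  3  4  4
 X  0  1  1  2  3  3  3  4  4
 F  0  1  1  2  3  3  3  4  4
 B  0  1  1  2  3  3  4  4  4
 B  0  1  1  2  3  3  4  4  4
 X  0  1  1  2  3  4  4  4  4
dp[12][8] = 4. One LCS (by backtracking along matches): ABBF.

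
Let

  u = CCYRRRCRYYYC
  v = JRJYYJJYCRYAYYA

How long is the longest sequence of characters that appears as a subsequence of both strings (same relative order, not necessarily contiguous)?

Taking Y at u[3]=v[8] → C at u[7]=v[9] → R at u[8]=v[10] → Y at u[9]=v[11] → Y at u[10]=v[13] → Y at u[11]=v[14] gives a common subsequence of length 6. dp[12][15] = 6 confirms this is the maximum.

6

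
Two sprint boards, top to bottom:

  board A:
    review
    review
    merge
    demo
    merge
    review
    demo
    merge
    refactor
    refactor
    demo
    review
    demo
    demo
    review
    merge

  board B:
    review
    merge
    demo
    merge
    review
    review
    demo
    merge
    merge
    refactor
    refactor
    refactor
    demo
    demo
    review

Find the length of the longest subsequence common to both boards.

12

Pick review at board A[2]=board B[1]; then merge at board A[3]=board B[2]; then demo at board A[4]=board B[3]; then merge at board A[5]=board B[4]; then review at board A[6]=board B[6]; then demo at board A[7]=board B[7]; then merge at board A[8]=board B[9]; then refactor at board A[9]=board B[11]; then refactor at board A[10]=board B[12]; then demo at board A[13]=board B[13]; then demo at board A[14]=board B[14]; then review at board A[15]=board B[15]; all 12 tasks appear in both, in order. Since dp[16][15] = 12, nothing longer is possible.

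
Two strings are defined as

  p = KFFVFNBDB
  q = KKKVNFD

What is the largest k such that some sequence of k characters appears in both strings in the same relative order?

4

Pick K (p #1, q #3), then V (p #4, q #4), then F (p #5, q #6), then D (p #8, q #7); all 4 characters appear in both, in order. The LCS DP gives dp[9][7] = 4, so this is optimal.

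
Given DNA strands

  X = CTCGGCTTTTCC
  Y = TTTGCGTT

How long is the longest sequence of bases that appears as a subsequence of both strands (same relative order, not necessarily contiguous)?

5

Let dp[i][j] be the LCS length of the first i bases of X and the first j bases of Y. dp[i][j] = dp[i-1][j-1]+1 when the i-th and j-th bases match, else max(dp[i-1][j], dp[i][j-1]).
    ·  T  T  T  G  C  G  T  T
 ·  0  0  0  0  0  0  0  0  0
 C  0  0  0  0  0  1  1  1  1
 T  0  1  1  1  1  1  1  2  2
 C  0  1  1  1  1  2  2  2  2
 G  0  1  1  1  2  2  3  3  3
 G  0  1  1  1  2  2  3  3  3
 C  0  1  1  1  2  3  3  3  3
 T  0  1  2  2  2  3  3  4  4
 T  0  1  2  3  3  3  3  4  5
 T  0  1  2  3  3  3  3  4  5
 T  0  1  2  3  3  3  3  4  5
 C  0  1  2  3  3  4  4  4  5
 C  0  1  2  3  3  4  4  4  5
dp[12][8] = 5. One LCS (by backtracking along matches): TCGTT.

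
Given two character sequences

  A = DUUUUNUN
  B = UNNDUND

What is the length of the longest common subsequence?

Let dp[i][j] be the LCS length of the first i characters of A and the first j characters of B. dp[i][j] = dp[i-1][j-1]+1 when the i-th and j-th characters match, else max(dp[i-1][j], dp[i][j-1]).
    ·  U  N  N  D  U  N  D
 ·  0  0  0  0  0  0  0  0
 D  0  0  0  0  1  1  1  1
 U  0  1  1  1  1  2  2  2
 U  0  1  1  1  1  2  2  2
 U  0  1  1  1  1  2  2  2
 U  0  1  1  1  1  2  2  2
 N  0  1  2  2  2  2  3  3
 U  0  1  2  2  2  3  3  3
 N  0  1  2  3  3  3  4  4
dp[8][7] = 4. One LCS (by backtracking along matches): UNUN.

4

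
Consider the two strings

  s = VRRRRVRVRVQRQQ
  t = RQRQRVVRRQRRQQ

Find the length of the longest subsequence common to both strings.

10

Taking R (s #2, t #1), then R (s #3, t #3), then R (s #4, t #5), then V (s #6, t #7), then R (s #7, t #8), then R (s #9, t #9), then Q (s #11, t #10), then R (s #12, t #12), then Q (s #13, t #13), then Q (s #14, t #14) gives a common subsequence of length 10. Since dp[14][14] = 10, nothing longer is possible.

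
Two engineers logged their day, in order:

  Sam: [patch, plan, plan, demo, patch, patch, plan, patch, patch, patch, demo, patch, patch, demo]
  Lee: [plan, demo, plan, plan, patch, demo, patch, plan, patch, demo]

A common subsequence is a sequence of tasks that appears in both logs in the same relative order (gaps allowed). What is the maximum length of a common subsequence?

One common subsequence of length 8: plan [2,1] → plan [3,3] → plan [7,4] → patch [10,5] → demo [11,6] → patch [12,7] → patch [13,9] → demo [14,10], and the DP table's final entry dp[14][10] is also 8, so no common subsequence is longer.

8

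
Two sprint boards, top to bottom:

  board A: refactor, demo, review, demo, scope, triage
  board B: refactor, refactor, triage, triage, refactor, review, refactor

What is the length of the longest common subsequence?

2

Taking refactor (board A #1, board B #5), then review (board A #3, board B #6) gives a common subsequence of length 2. dp[6][7] = 2 confirms this is the maximum.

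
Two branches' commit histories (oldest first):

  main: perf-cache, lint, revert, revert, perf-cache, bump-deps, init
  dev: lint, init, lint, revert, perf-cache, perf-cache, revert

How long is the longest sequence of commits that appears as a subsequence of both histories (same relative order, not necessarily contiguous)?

3

Match lint (main #2, dev #3) → revert (main #3, dev #4) → revert (main #4, dev #7) — 3 commits in the same relative order in both. The LCS DP gives dp[7][7] = 3, so this is optimal.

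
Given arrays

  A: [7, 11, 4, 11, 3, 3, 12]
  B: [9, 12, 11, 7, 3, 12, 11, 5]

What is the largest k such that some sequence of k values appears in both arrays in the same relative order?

Pick 7 (A #1, B #4), then 3 (A #6, B #5), then 12 (A #7, B #6); all 3 values appear in both, in order. The LCS DP gives dp[7][8] = 3, so this is optimal.

3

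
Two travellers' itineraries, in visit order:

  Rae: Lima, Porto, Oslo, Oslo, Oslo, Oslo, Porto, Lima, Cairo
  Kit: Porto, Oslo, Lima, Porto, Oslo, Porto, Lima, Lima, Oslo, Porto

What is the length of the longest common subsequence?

5

Match Lima (Rae #1, Kit #3), Porto (Rae #2, Kit #4), Oslo (Rae #3, Kit #5), Oslo (Rae #6, Kit #9), Porto (Rae #7, Kit #10) — 5 stops in the same relative order in both, and the DP table's final entry dp[9][10] is also 5, so no common subsequence is longer.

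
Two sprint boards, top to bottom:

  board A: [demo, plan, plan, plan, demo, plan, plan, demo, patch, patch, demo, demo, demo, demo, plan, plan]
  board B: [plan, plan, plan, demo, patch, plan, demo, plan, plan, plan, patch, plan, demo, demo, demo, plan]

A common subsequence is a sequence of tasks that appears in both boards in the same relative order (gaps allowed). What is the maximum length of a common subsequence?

11

One common subsequence of length 11: plan (board A #2, board B #2), plan (board A #3, board B #3), plan (board A #4, board B #6), demo (board A #5, board B #7), plan (board A #6, board B #9), plan (board A #7, board B #10), patch (board A #9, board B #11), demo (board A #12, board B #13), demo (board A #13, board B #14), demo (board A #14, board B #15), plan (board A #16, board B #16). The LCS DP gives dp[16][16] = 11, so this is optimal.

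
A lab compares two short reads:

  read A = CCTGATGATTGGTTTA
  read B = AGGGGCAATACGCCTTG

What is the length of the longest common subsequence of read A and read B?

7

Pick C [1,6] → T [3,9] → A [5,10] → G [7,12] → T [9,15] → T [10,16] → G [12,17]; all 7 bases appear in both, in order. dp[16][17] = 7 confirms this is the maximum.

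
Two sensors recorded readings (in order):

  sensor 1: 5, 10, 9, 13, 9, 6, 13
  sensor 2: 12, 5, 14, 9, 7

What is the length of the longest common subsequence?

Pick 5 (sensor 1 #1, sensor 2 #2); then 9 (sensor 1 #3, sensor 2 #4); all 2 values appear in both, in order. The LCS DP gives dp[7][5] = 2, so this is optimal.

2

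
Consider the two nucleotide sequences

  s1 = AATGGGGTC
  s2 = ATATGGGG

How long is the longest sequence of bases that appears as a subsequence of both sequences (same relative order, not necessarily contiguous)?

7

One common subsequence of length 7: A [1,1] → A [2,3] → T [3,4] → G [4,5] → G [5,6] → G [6,7] → G [7,8]. The LCS DP gives dp[9][8] = 7, so this is optimal.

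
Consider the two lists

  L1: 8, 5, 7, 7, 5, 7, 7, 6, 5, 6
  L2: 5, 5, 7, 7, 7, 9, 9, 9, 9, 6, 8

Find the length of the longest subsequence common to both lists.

Taking 5 at L1[2]=L2[2], 7 at L1[3]=L2[3], 7 at L1[4]=L2[4], 7 at L1[6]=L2[5], 6 at L1[8]=L2[10] gives a common subsequence of length 5, and the DP table's final entry dp[10][11] is also 5, so no common subsequence is longer.

5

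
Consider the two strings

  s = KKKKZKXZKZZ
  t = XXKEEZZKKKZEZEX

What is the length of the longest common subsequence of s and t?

6

Pick K [1,3], K [2,8], K [3,9], K [4,10], Z [5,13], X [7,15]; all 6 characters appear in both, in order. dp[11][15] = 6 confirms this is the maximum.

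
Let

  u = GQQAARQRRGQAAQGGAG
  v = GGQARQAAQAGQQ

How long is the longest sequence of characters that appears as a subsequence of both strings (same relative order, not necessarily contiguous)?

10

One common subsequence of length 10: G (u #1, v #2) → Q (u #3, v #3) → A (u #5, v #4) → R (u #9, v #5) → Q (u #11, v #6) → A (u #12, v #7) → A (u #13, v #8) → Q (u #14, v #9) → A (u #17, v #10) → G (u #18, v #11). Since dp[18][13] = 10, nothing longer is possible.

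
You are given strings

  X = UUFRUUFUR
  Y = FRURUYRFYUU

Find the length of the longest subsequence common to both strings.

Let dp[i][j] be the LCS length of the first i characters of X and the first j characters of Y. dp[i][j] = dp[i-1][j-1]+1 when the i-th and j-th characters match, else max(dp[i-1][j], dp[i][j-1]).
    ·  F  R  U  R  U  Y  R  F  Y  U  U
 ·  0  0  0  0  0  0  0  0  0  0  0  0
 U  0  0  0  1  1  1  1  1  1  1  1  1
 U  0  0  0  1  1  2  2  2  2  2  2  2
 F  0  1  1  1  1  2  2  2  3  3  3  3
 R  0  1  2  2  2  2  2  3  3  3  3  3
 U  0  1  2  3  3  3  3  3  3  3  4  4
 U  0  1  2  3  3  4  4  4  4  4  4  5
 F  0  1  2  3  3  4  4  4  5  5  5  5
 U  0  1  2  3  3  4  4  4  5  5  6  6
 R  0  1  2  3  4  4  4  5  5  5  6  6
dp[9][11] = 6. One LCS (by backtracking along matches): FRUUFU.

6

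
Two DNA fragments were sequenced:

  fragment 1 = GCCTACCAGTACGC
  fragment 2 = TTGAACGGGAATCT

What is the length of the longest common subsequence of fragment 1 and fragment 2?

One common subsequence of length 6: G at fragment 1[1]=fragment 2[3]; then C at fragment 1[2]=fragment 2[6]; then A at fragment 1[5]=fragment 2[10]; then A at fragment 1[8]=fragment 2[11]; then T at fragment 1[10]=fragment 2[12]; then C at fragment 1[12]=fragment 2[13], and the DP table's final entry dp[14][14] is also 6, so no common subsequence is longer.

6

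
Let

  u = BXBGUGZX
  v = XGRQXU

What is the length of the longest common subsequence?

Let dp[i][j] be the LCS length of the first i characters of u and the first j characters of v. dp[i][j] = dp[i-1][j-1]+1 when the i-th and j-th characters match, else max(dp[i-1][j], dp[i][j-1]).
    ·  X  G  R  Q  X  U
 ·  0  0  0  0  0  0  0
 B  0  0  0  0  0  0  0
 X  0  1  1  1  1  1  1
 B  0  1  1  1  1  1  1
 G  0  1  2  2  2  2  2
 U  0  1  2  2  2  2  3
 G  0  1  2  2  2  2  3
 Z  0  1  2  2  2  2  3
 X  0  1  2  2  2  3  3
dp[8][6] = 3. One LCS (by backtracking along matches): XGU.

3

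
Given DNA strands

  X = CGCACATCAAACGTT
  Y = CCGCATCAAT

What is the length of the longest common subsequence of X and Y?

Match C [1,2]; then G [2,3]; then C [5,4]; then A [6,5]; then T [7,6]; then C [8,7]; then A [10,8]; then A [11,9]; then T [15,10] — 9 bases in the same relative order in both. Since dp[15][10] = 9, nothing longer is possible.

9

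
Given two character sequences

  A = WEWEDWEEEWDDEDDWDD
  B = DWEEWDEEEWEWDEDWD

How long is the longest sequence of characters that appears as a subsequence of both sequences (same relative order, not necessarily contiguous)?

13

One common subsequence of length 13: W [1,2], E [2,4], W [3,5], E [4,7], E [7,8], E [8,9], E [9,11], W [10,12], D [12,13], E [13,14], D [15,15], W [16,16], D [18,17]. Since dp[18][17] = 13, nothing longer is possible.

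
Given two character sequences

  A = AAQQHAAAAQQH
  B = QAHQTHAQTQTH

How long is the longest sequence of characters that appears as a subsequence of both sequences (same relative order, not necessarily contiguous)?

Let dp[i][j] be the LCS length of the first i characters of A and the first j characters of B. dp[i][j] = dp[i-1][j-1]+1 when the i-th and j-th characters match, else max(dp[i-1][j], dp[i][j-1]).
    ·  Q  A  H  Q  T  H  A  Q  T  Q  T  H
 ·  0  0  0  0  0  0  0  0  0  0  0  0  0
 A  0  0  1  1  1  1  1  1  1  1  1  1  1
 A  0  0  1  1  1  1  1  2  2  2  2  2  2
 Q  0  1  1  1  2  2  2  2  3  3  3  3  3
 Q  0  1  1  1  2  2  2  2  3  3  4  4  4
 H  0  1  1  2  2  2  3  3  3  3  4  4  5
 A  0  1  2  2  2  2  3  4  4  4  4  4  5
 A  0  1  2  2  2  2  3  4  4  4  4  4  5
 A  0  1  2  2  2  2  3  4  4  4  4  4  5
 A  0  1  2  2  2  2  3  4  4  4  4  4  5
 Q  0  1  2  2  3  3  3  4  5  5  5  5  5
 Q  0  1  2  2  3  3  3  4  5  5  6  6  6
 H  0  1  2  3  3  3  4  4  5  5  6  6  7
dp[12][12] = 7. One LCS (by backtracking along matches): AQHAQQH.

7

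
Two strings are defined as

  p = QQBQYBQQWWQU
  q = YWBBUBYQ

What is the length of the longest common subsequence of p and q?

Let dp[i][j] be the LCS length of the first i characters of p and the first j characters of q. dp[i][j] = dp[i-1][j-1]+1 when the i-th and j-th characters match, else max(dp[i-1][j], dp[i][j-1]).
    ·  Y  W  B  B  U  B  Y  Q
 ·  0  0  0  0  0  0  0  0  0
 Q  0  0  0  0  0  0  0  0  1
 Q  0  0  0  0  0  0  0  0  1
 B  0  0  0  1  1  1  1  1  1
 Q  0  0  0  1  1  1  1  1  2
 Y  0  1  1  1  1  1  1  2  2
 B  0  1  1  2  2  2  2  2  2
 Q  0  1  1  2  2  2  2  2  3
 Q  0  1  1  2  2  2  2  2  3
 W  0  1  2  2  2  2  2  2  3
 W  0  1  2  2  2  2  2  2  3
 Q  0  1  2  2  2  2  2  2  3
 U  0  1  2  2  2  3  3  3  3
dp[12][8] = 3. One LCS (by backtracking along matches): BYQ.

3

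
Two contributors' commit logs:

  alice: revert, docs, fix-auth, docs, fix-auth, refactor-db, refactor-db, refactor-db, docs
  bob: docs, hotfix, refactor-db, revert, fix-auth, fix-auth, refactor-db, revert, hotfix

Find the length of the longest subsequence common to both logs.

4

Taking revert at alice[1]=bob[4] → fix-auth at alice[3]=bob[5] → fix-auth at alice[5]=bob[6] → refactor-db at alice[6]=bob[7] gives a common subsequence of length 4. dp[9][9] = 4 confirms this is the maximum.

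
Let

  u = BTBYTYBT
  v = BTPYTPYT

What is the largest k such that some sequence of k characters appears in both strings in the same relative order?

Match B [1,1], then T [2,2], then Y [4,4], then T [5,5], then Y [6,7], then T [8,8] — 6 characters in the same relative order in both. dp[8][8] = 6 confirms this is the maximum.

6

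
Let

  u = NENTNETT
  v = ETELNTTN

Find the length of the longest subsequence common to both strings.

Pick E at u[2]=v[1] → T at u[4]=v[2] → N at u[5]=v[5] → T at u[7]=v[6] → T at u[8]=v[7]; all 5 characters appear in both, in order. Since dp[8][8] = 5, nothing longer is possible.

5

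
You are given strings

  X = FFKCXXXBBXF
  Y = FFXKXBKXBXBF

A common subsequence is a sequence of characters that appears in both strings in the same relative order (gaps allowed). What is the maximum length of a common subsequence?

8

Let dp[i][j] be the LCS length of the first i characters of X and the first j characters of Y. dp[i][j] = dp[i-1][j-1]+1 when the i-th and j-th characters match, else max(dp[i-1][j], dp[i][j-1]).
    ·  F  F  X  K  X  B  K  X  B  X  B  F
 ·  0  0  0  0  0  0  0  0  0  0  0  0  0
 F  0  1  1  1  1  1  1  1  1  1  1  1  1
 F  0  1  2  2  2  2  2  2  2  2  2  2  2
 K  0  1  2  2  3  3  3  3  3  3  3  3  3
 C  0  1  2  2  3  3  3  3  3  3  3  3  3
 X  0  1  2  3  3  4  4  4  4  4  4  4  4
 X  0  1  2  3  3  4  4  4  5  5  5  5  5
 X  0  1  2  3  3  4  4  4  5  5  6  6  6
 B  0  1  2  3  3  4  5  5  5  6  6  7  7
 B  0  1  2  3  3  4  5  5  5  6  6  7  7
 X  0  1  2  3  3  4  5  5  6  6  7  7  7
 F  0  1  2  3  3  4  5  5  6  6  7  7  8
dp[11][12] = 8. One LCS (by backtracking along matches): FFKXXXBF.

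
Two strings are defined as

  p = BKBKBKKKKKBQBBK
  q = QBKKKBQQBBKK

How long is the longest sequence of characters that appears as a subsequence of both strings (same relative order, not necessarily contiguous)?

9

Taking B at p[5]=q[2]; then K at p[8]=q[3]; then K at p[9]=q[4]; then K at p[10]=q[5]; then B at p[11]=q[6]; then Q at p[12]=q[8]; then B at p[13]=q[9]; then B at p[14]=q[10]; then K at p[15]=q[12] gives a common subsequence of length 9. The LCS DP gives dp[15][12] = 9, so this is optimal.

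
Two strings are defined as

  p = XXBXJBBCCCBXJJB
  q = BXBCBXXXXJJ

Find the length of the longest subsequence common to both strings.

Pick B at p[3]=q[1], then X at p[4]=q[2], then B at p[7]=q[3], then C at p[10]=q[4], then B at p[11]=q[5], then X at p[12]=q[9], then J at p[13]=q[10], then J at p[14]=q[11]; all 8 characters appear in both, in order. dp[15][11] = 8 confirms this is the maximum.

8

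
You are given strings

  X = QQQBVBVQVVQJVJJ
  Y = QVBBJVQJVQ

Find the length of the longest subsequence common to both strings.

Taking Q (X #1, Y #1) → B (X #4, Y #3) → B (X #6, Y #4) → V (X #7, Y #6) → Q (X #8, Y #7) → V (X #10, Y #9) → Q (X #11, Y #10) gives a common subsequence of length 7. Since dp[15][10] = 7, nothing longer is possible.

7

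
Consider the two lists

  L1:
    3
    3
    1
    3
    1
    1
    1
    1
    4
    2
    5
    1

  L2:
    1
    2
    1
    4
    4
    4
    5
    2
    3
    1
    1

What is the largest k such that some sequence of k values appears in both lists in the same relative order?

Let dp[i][j] be the LCS length of the first i values of L1 and the first j values of L2. dp[i][j] = dp[i-1][j-1]+1 when the i-th and j-th values match, else max(dp[i-1][j], dp[i][j-1]).
    ·  1  2  1  4  4  4  5  2  3  1  1
 ·  0  0  0  0  0  0  0  0  0  0  0  0
 3  0  0  0  0  0  0  0  0  0  1  1  1
 3  0  0  0  0  0  0  0  0  0  1  1  1
 1  0  1  1  1  1  1  1  1  1  1  2  2
 3  0  1  1  1  1  1  1  1  1  2  2  2
 1  0  1  1  2  2  2  2  2  2  2  3  3
 1  0  1  1  2  2  2  2  2  2  2  3  4
 1  0  1  1  2  2  2  2  2  2  2  3  4
 1  0  1  1  2  2  2  2  2  2  2  3  4
 4  0  1  1  2  3  3  3  3  3  3  3  4
 2  0  1  2  2  3  3  3  3  4  4  4  4
 5  0  1  2  2  3  3  3  4  4  4  4  4
 1  0  1  2  3  3  3  3  4  4  4  5  5
dp[12][11] = 5. One LCS (by backtracking along matches): 1, 1, 4, 2, 1.

5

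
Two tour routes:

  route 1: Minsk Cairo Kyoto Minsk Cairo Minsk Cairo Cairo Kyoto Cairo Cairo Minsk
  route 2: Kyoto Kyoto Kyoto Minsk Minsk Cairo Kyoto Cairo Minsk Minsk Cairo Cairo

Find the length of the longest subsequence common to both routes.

7

Pick Minsk (route 1 #1, route 2 #5) → Cairo (route 1 #2, route 2 #6) → Kyoto (route 1 #3, route 2 #7) → Minsk (route 1 #4, route 2 #9) → Minsk (route 1 #6, route 2 #10) → Cairo (route 1 #10, route 2 #11) → Cairo (route 1 #11, route 2 #12); all 7 stops appear in both, in order. The LCS DP gives dp[12][12] = 7, so this is optimal.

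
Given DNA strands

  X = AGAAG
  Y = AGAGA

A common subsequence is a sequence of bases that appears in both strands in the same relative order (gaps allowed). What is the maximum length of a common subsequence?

4

Let dp[i][j] be the LCS length of the first i bases of X and the first j bases of Y. dp[i][j] = dp[i-1][j-1]+1 when the i-th and j-th bases match, else max(dp[i-1][j], dp[i][j-1]).
    ·  A  G  A  G  A
 ·  0  0  0  0  0  0
 A  0  1  1  1  1  1
 G  0  1  2  2  2  2
 A  0  1  2  3  3  3
 A  0  1  2  3  3  4
 G  0  1  2  3  4  4
dp[5][5] = 4. One LCS (by backtracking along matches): AGAA.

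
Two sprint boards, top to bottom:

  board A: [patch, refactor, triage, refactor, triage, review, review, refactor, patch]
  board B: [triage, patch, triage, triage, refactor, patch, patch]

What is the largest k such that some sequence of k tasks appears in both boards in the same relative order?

Match patch [1,2]; then triage [3,3]; then triage [5,4]; then refactor [8,5]; then patch [9,7] — 5 tasks in the same relative order in both, and the DP table's final entry dp[9][7] is also 5, so no common subsequence is longer.

5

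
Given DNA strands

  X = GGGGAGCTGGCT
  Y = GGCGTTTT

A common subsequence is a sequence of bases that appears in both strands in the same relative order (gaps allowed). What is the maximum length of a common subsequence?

5

Taking G (X #1, Y #1), then G (X #2, Y #2), then G (X #3, Y #4), then T (X #8, Y #7), then T (X #12, Y #8) gives a common subsequence of length 5, and the DP table's final entry dp[12][8] is also 5, so no common subsequence is longer.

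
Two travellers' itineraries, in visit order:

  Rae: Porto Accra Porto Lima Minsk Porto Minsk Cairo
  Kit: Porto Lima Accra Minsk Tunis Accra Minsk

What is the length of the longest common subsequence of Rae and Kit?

Pick Porto (Rae #1, Kit #1) → Accra (Rae #2, Kit #3) → Minsk (Rae #5, Kit #4) → Minsk (Rae #7, Kit #7); all 4 stops appear in both, in order. The LCS DP gives dp[8][7] = 4, so this is optimal.

4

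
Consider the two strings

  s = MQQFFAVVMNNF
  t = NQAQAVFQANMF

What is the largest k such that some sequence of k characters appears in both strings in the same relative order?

Let dp[i][j] be the LCS length of the first i characters of s and the first j characters of t. dp[i][j] = dp[i-1][j-1]+1 when the i-th and j-th characters match, else max(dp[i-1][j], dp[i][j-1]).
    ·  N  Q  A  Q  A  V  F  Q  A  N  M  F
 ·  0  0  0  0  0  0  0  0  0  0  0  0  0
 M  0  0  0  0  0  0  0  0  0  0  0  1  1
 Q  0  0  1  1  1  1  1  1  1  1  1  1  1
 Q  0  0  1  1  2  2  2  2  2  2  2  2  2
 F  0  0  1  1  2  2  2  3  3  3  3  3  3
 F  0  0  1  1  2  2  2  3  3  3  3  3  4
 A  0  0  1  2  2  3  3  3  3  4  4  4  4
 V  0  0  1  2  2  3  4  4  4  4  4  4  4
 V  0  0  1  2  2  3  4  4  4  4  4  4  4
 M  0  0  1  2  2  3  4  4  4  4  4  5  5
 N  0  1  1  2  2  3  4  4  4  4  5  5  5
 N  0  1  1  2  2  3  4  4  4  4  5  5  5
 F  0  1  1  2  2  3  4  5  5  5  5  5  6
dp[12][12] = 6. One LCS (by backtracking along matches): QQFAMF.

6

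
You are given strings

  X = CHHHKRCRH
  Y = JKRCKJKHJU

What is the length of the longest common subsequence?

4

Let dp[i][j] be the LCS length of the first i characters of X and the first j characters of Y. dp[i][j] = dp[i-1][j-1]+1 when the i-th and j-th characters match, else max(dp[i-1][j], dp[i][j-1]).
    ·  J  K  R  C  K  J  K  H  J  U
 ·  0  0  0  0  0  0  0  0  0  0  0
 C  0  0  0  0  1  1  1  1  1  1  1
 H  0  0  0  0  1  1  1  1  2  2  2
 H  0  0  0  0  1  1  1  1  2  2  2
 H  0  0  0  0  1  1  1  1  2  2  2
 K  0  0  1  1  1  2  2  2  2  2  2
 R  0  0  1  2  2  2  2  2  2  2  2
 C  0  0  1  2  3  3  3  3  3  3  3
 R  0  0  1  2  3  3  3  3  3  3  3
 H  0  0  1  2  3  3  3  3  4  4  4
dp[9][10] = 4. One LCS (by backtracking along matches): KRCH.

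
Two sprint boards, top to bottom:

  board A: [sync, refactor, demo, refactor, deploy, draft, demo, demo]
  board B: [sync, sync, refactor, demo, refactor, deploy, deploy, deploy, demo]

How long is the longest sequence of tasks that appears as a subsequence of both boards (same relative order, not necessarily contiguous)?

6

Match sync at board A[1]=board B[2] → refactor at board A[2]=board B[3] → demo at board A[3]=board B[4] → refactor at board A[4]=board B[5] → deploy at board A[5]=board B[8] → demo at board A[8]=board B[9] — 6 tasks in the same relative order in both. Since dp[8][9] = 6, nothing longer is possible.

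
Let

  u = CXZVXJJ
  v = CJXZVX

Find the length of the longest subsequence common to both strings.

5

Match C [1,1] → X [2,3] → Z [3,4] → V [4,5] → X [5,6] — 5 characters in the same relative order in both, and the DP table's final entry dp[7][6] is also 5, so no common subsequence is longer.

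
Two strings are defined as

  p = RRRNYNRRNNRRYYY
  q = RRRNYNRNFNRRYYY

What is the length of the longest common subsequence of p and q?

14

Taking R [1,1]; then R [2,2]; then R [3,3]; then N [4,4]; then Y [5,5]; then N [6,6]; then R [8,7]; then N [9,8]; then N [10,10]; then R [11,11]; then R [12,12]; then Y [13,13]; then Y [14,14]; then Y [15,15] gives a common subsequence of length 14. The LCS DP gives dp[15][15] = 14, so this is optimal.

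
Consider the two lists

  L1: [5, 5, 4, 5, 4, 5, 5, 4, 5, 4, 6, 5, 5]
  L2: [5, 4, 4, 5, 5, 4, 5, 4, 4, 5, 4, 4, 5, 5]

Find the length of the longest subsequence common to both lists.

10

Taking 5 at L1[1]=L2[4], 5 at L1[2]=L2[5], 4 at L1[3]=L2[6], 5 at L1[4]=L2[7], 4 at L1[5]=L2[9], 5 at L1[7]=L2[10], 4 at L1[8]=L2[11], 4 at L1[10]=L2[12], 5 at L1[12]=L2[13], 5 at L1[13]=L2[14] gives a common subsequence of length 10. The LCS DP gives dp[13][14] = 10, so this is optimal.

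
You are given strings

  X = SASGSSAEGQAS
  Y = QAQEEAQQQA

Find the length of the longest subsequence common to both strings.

4

Taking A (X #2, Y #2), then A (X #7, Y #6), then Q (X #10, Y #9), then A (X #11, Y #10) gives a common subsequence of length 4. Since dp[12][10] = 4, nothing longer is possible.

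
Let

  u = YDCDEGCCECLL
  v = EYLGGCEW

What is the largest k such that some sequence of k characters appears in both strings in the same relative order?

4

Match Y at u[1]=v[2], G at u[6]=v[5], C at u[8]=v[6], E at u[9]=v[7] — 4 characters in the same relative order in both, and the DP table's final entry dp[12][8] is also 4, so no common subsequence is longer.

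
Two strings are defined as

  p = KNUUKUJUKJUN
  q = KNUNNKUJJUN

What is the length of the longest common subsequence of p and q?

Let dp[i][j] be the LCS length of the first i characters of p and the first j characters of q. dp[i][j] = dp[i-1][j-1]+1 when the i-th and j-th characters match, else max(dp[i-1][j], dp[i][j-1]).
    ·  K  N  U  N  N  K  U  J  J  U  N
 ·  0  0  0  0  0  0  0  0  0  0  0  0
 K  0  1  1  1  1  1  1  1  1  1  1  1
 N  0  1  2  2  2  2  2  2  2  2  2  2
 U  0  1  2  3  3  3  3  3  3  3  3  3
 U  0  1  2  3  3  3  3  4  4  4  4  4
 K  0  1  2  3  3  3  4  4  4  4  4  4
 U  0  1  2  3  3  3  4  5  5  5  5  5
 J  0  1  2  3  3  3  4  5  6  6  6  6
 U  0  1  2  3  3  3  4  5  6  6  7  7
 K  0  1  2  3  3  3  4  5  6  6  7  7
 J  0  1  2  3  3  3  4  5  6  7  7  7
 U  0  1  2  3  3  3  4  5  6  7  8  8
 N  0  1  2  3  4  4  4  5  6  7  8  9
dp[12][11] = 9. One LCS (by backtracking along matches): KNUKUJJUN.

9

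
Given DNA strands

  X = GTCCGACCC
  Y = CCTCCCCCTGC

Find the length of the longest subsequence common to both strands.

6

Let dp[i][j] be the LCS length of the first i bases of X and the first j bases of Y. dp[i][j] = dp[i-1][j-1]+1 when the i-th and j-th bases match, else max(dp[i-1][j], dp[i][j-1]).
    ·  C  C  T  C  C  C  C  C  T  G  C
 ·  0  0  0  0  0  0  0  0  0  0  0  0
 G  0  0  0  0  0  0  0  0  0  0  1  1
 T  0  0  0  1  1  1  1  1  1  1  1  1
 C  0  1  1  1  2  2  2  2  2  2  2  2
 C  0  1  2  2  2  3  3  3  3  3  3  3
 G  0  1  2  2  2  3  3  3  3  3  4  4
 A  0  1  2  2  2  3  3  3  3  3  4  4
 C  0  1  2  2  3  3  4  4  4  4  4  5
 C  0  1  2  2  3  4  4  5  5  5  5  5
 C  0  1  2  2  3  4  5  5  6  6  6  6
dp[9][11] = 6. One LCS (by backtracking along matches): TCCCCC.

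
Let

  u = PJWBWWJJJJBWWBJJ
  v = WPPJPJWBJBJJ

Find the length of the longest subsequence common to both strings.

Taking P (u #1, v #5), J (u #2, v #6), W (u #3, v #7), B (u #4, v #8), J (u #10, v #9), B (u #14, v #10), J (u #15, v #11), J (u #16, v #12) gives a common subsequence of length 8, and the DP table's final entry dp[16][12] is also 8, so no common subsequence is longer.

8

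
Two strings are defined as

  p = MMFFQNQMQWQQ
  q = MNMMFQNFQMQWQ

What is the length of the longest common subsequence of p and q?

Pick M (p #1, q #3), M (p #2, q #4), F (p #4, q #5), Q (p #5, q #6), N (p #6, q #7), Q (p #7, q #9), M (p #8, q #10), Q (p #9, q #11), W (p #10, q #12), Q (p #12, q #13); all 10 characters appear in both, in order. Since dp[12][13] = 10, nothing longer is possible.

10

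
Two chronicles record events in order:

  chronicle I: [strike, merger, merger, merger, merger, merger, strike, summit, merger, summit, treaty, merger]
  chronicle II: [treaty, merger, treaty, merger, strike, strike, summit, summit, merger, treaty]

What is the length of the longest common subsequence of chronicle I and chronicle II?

6

One common subsequence of length 6: merger (chronicle I #2, chronicle II #2) → merger (chronicle I #3, chronicle II #4) → strike (chronicle I #7, chronicle II #6) → summit (chronicle I #8, chronicle II #8) → merger (chronicle I #9, chronicle II #9) → treaty (chronicle I #11, chronicle II #10). dp[12][10] = 6 confirms this is the maximum.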